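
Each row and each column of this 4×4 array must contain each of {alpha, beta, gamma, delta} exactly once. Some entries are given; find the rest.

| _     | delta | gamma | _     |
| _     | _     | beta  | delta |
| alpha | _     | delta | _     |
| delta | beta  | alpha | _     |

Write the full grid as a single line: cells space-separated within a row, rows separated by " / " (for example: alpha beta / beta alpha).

beta delta gamma alpha / gamma alpha beta delta / alpha gamma delta beta / delta beta alpha gamma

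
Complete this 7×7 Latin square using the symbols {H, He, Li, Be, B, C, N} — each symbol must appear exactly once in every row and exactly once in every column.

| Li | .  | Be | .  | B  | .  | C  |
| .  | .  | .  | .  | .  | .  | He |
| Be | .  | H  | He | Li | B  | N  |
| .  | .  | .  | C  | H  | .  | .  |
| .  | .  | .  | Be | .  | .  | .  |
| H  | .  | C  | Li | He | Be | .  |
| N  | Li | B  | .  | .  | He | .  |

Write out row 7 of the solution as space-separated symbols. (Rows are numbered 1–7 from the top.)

N Li B H C He Be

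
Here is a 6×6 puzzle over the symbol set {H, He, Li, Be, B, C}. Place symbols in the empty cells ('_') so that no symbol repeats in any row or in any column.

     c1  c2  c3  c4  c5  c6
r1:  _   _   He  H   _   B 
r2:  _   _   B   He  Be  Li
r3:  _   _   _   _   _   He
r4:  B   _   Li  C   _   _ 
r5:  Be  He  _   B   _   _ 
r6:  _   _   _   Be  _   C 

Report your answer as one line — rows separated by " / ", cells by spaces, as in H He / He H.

Li Be He H C B / H C B He Be Li / C B Be Li H He / B H Li C He Be / Be He C B Li H / He Li H Be B C

row 3 has {He}; column 4 has {H,He,Be,B,C} — only Li is left for (r3,c4).
row 5 has {He,Be,B}; column 6 has {He,Li,B,C} — only H is left for (r5,c6).
row 6 has {Be,C}; column 3 has {He,Li,B} — only H is left for (r6,c3).
row 4 has {Li,B,C}; column 6 has {H,He,Li,B,C} — only Be is left for (r4,c6).
row 5 has {H,He,Be,B}; column 3 has {H,He,Li,B} — only C is left for (r5,c3).
row 5 has {H,He,Be,B,C}; column 5 has {Be} — only Li is left for (r5,c5).
row 1 has {H,He,B}; column 5 has {Li,Be} — only C is left for (r1,c5).
row 3 has {He,Li}; column 3 has {H,He,Li,B,C} — only Be is left for (r3,c3).
row 4 has {Li,Be,B,C}; column 2 has {He} — only H is left for (r4,c2).
row 4 has {H,Li,Be,B,C}; column 5 has {Li,Be,C} — only He is left for (r4,c5).
row 6 has {H,Be,C}; column 5 has {He,Li,Be,C} — only B is left for (r6,c5).
row 1 has {H,He,B,C}; column 1 has {Be,B} — only Li is left for (r1,c1).
row 1 has {H,He,Li,B,C}; column 2 has {H,He} — only Be is left for (r1,c2).
row 2 has {He,Li,Be,B}; column 2 has {H,He,Be} — only C is left for (r2,c2).
row 3 has {He,Li,Be}; column 2 has {H,He,Be,C} — only B is left for (r3,c2).
row 3 has {He,Li,Be,B}; column 5 has {He,Li,Be,B,C} — only H is left for (r3,c5).
row 6 has {H,Be,B,C}; column 1 has {Li,Be,B} — only He is left for (r6,c1).
row 6 has {H,He,Be,B,C}; column 2 has {H,He,Be,B,C} — only Li is left for (r6,c2).
row 2 has {He,Li,Be,B,C}; column 1 has {He,Li,Be,B} — only H is left for (r2,c1).
row 3 has {H,He,Li,Be,B}; column 1 has {H,He,Li,Be,B} — only C is left for (r3,c1).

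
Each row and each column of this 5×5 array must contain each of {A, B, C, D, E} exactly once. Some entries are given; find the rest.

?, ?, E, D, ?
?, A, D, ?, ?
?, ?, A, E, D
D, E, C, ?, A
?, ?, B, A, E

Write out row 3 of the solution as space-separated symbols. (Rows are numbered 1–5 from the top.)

B C A E D

(r4,c4) = B
(r5,c1) = C
(r5,c2) = D
(r2,c4) = C
(r2,c5) = B
(r3,c1) = B
(r3,c2) = C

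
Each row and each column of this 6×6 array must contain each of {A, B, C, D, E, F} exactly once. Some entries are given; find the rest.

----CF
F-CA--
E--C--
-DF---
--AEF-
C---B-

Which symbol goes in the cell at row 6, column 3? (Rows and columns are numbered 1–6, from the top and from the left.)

D

At row 4, column 4: row 4 has {D,F}; column 4 has {A,C,E}; that leaves B.
At row 1, column 4: row 1 has {C,F}; column 4 has {A,B,C,E}; that leaves D.
At row 4, column 1: row 4 has {B,D,F}; column 1 has {C,E,F}; that leaves A.
At row 4, column 5: row 4 has {A,B,D,F}; column 5 has {B,C,F}; that leaves E.
At row 4, column 6: row 4 has {A,B,D,E,F}; column 6 has {F}; that leaves C.
At row 6, column 4: row 6 has {B,C}; column 4 has {A,B,C,D,E}; that leaves F.
At row 1, column 1: row 1 has {C,D,F}; column 1 has {A,C,E,F}; that leaves B.
At row 1, column 3: row 1 has {B,C,D,F}; column 3 has {A,C,F}; that leaves E.
At row 2, column 5: row 2 has {A,C,F}; column 5 has {B,C,E,F}; that leaves D.
At row 3, column 5: row 3 has {C,E}; column 5 has {B,C,D,E,F}; that leaves A.
At row 5, column 1: row 5 has {A,E,F}; column 1 has {A,B,C,E,F}; that leaves D.
At row 5, column 6: row 5 has {A,D,E,F}; column 6 has {C,F}; that leaves B.
At row 6, column 3: row 6 has {B,C,F}; column 3 has {A,C,E,F}; that leaves D.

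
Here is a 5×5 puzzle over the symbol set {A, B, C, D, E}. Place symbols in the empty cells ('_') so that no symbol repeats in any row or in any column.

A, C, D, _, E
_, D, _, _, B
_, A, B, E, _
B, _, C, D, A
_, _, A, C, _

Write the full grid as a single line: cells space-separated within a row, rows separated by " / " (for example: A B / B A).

Cell (r1,c4): row 1 has {A,C,D,E}; column 4 has {C,D,E} → B.
Cell (r2,c3): row 2 has {B,D}; column 3 has {A,B,C,D} → E.
Cell (r2,c4): row 2 has {B,D,E}; column 4 has {B,C,D,E} → A.
Cell (r4,c2): row 4 has {A,B,C,D}; column 2 has {A,C,D} → E.
Cell (r5,c2): row 5 has {A,C}; column 2 has {A,C,D,E} → B.
Cell (r5,c5): row 5 has {A,B,C}; column 5 has {A,B,E} → D.
Cell (r2,c1): row 2 has {A,B,D,E}; column 1 has {A,B} → C.
Cell (r3,c1): row 3 has {A,B,E}; column 1 has {A,B,C} → D.
Cell (r3,c5): row 3 has {A,B,D,E}; column 5 has {A,B,D,E} → C.
Cell (r5,c1): row 5 has {A,B,C,D}; column 1 has {A,B,C,D} → E.

A C D B E / C D E A B / D A B E C / B E C D A / E B A C D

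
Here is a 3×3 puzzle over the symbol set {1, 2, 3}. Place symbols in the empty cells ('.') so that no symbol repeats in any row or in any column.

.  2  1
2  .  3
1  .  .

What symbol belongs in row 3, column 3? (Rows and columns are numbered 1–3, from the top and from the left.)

2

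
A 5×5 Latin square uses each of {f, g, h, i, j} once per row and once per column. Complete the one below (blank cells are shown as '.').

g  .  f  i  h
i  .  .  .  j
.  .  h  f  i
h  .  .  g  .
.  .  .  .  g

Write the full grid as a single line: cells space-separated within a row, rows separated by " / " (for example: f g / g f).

g j f i h / i f g h j / j g h f i / h i j g f / f h i j g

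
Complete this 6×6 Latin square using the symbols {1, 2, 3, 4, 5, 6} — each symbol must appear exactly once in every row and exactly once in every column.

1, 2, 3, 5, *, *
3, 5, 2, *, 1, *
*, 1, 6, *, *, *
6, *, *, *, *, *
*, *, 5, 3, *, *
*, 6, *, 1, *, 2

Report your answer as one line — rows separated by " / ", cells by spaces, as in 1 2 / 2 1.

(r5,c2): row 5 has {3,5}; column 2 has {1,2,5,6}, so it must be 4.
(r6,c3): row 6 has {1,2,6}; column 3 has {2,3,5,6}, so it must be 4.
(r4,c2): row 4 has {6}; column 2 has {1,2,4,5,6}, so it must be 3.
(r4,c3): row 4 has {3,6}; column 3 has {2,3,4,5,6}, so it must be 1.
(r5,c1): row 5 has {3,4,5}; column 1 has {1,3,6}, so it must be 2.
(r5,c5): row 5 has {2,3,4,5}; column 5 has {1}, so it must be 6.
(r5,c6): row 5 has {2,3,4,5,6}; column 6 has {2}, so it must be 1.
(r6,c1): row 6 has {1,2,4,6}; column 1 has {1,2,3,6}, so it must be 5.
(r6,c5): row 6 has {1,2,4,5,6}; column 5 has {1,6}, so it must be 3.
(r1,c5): row 1 has {1,2,3,5}; column 5 has {1,3,6}, so it must be 4.
(r1,c6): row 1 has {1,2,3,4,5}; column 6 has {1,2}, so it must be 6.
(r2,c6): row 2 has {1,2,3,5}; column 6 has {1,2,6}, so it must be 4.
(r3,c1): row 3 has {1,6}; column 1 has {1,2,3,5,6}, so it must be 4.
(r3,c4): row 3 has {1,4,6}; column 4 has {1,3,5}, so it must be 2.
(r3,c5): row 3 has {1,2,4,6}; column 5 has {1,3,4,6}, so it must be 5.
(r3,c6): row 3 has {1,2,4,5,6}; column 6 has {1,2,4,6}, so it must be 3.
(r4,c4): row 4 has {1,3,6}; column 4 has {1,2,3,5}, so it must be 4.
(r4,c5): row 4 has {1,3,4,6}; column 5 has {1,3,4,5,6}, so it must be 2.
(r4,c6): row 4 has {1,2,3,4,6}; column 6 has {1,2,3,4,6}, so it must be 5.
(r2,c4): row 2 has {1,2,3,4,5}; column 4 has {1,2,3,4,5}, so it must be 6.

1 2 3 5 4 6 / 3 5 2 6 1 4 / 4 1 6 2 5 3 / 6 3 1 4 2 5 / 2 4 5 3 6 1 / 5 6 4 1 3 2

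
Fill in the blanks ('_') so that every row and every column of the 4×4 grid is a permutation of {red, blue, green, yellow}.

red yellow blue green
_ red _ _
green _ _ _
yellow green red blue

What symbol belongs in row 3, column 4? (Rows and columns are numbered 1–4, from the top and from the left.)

red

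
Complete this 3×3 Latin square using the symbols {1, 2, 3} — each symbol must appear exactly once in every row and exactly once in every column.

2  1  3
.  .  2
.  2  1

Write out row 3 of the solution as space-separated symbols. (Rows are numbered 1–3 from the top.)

3 2 1

At row 2, column 2: row 2 has {2}; column 2 has {1,2}; that leaves 3.
At row 3, column 1: row 3 has {1,2}; column 1 has {2}; that leaves 3.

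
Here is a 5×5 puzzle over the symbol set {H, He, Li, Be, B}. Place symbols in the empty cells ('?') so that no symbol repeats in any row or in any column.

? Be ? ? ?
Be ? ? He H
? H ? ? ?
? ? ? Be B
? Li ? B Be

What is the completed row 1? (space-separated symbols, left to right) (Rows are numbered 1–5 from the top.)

row 2 has {H,He,Be}; column 2 has {H,Li,Be} — only B is left for (r2,c2).
row 2 has {H,He,Be,B}; column 3 is empty so far — only Li is left for (r2,c3).
row 3 has {H}; column 4 has {He,Be,B} — only Li is left for (r3,c4).
row 3 has {H,Li}; column 5 has {H,Be,B} — only He is left for (r3,c5).
row 4 has {Be,B}; column 2 has {H,Li,Be,B} — only He is left for (r4,c2).
row 4 has {He,Be,B}; column 3 has {Li} — only H is left for (r4,c3).
row 5 has {Li,Be,B}; column 3 has {H,Li} — only He is left for (r5,c3).
row 1 has {Be}; column 3 has {H,He,Li} — only B is left for (r1,c3).
row 1 has {Be,B}; column 4 has {He,Li,Be,B} — only H is left for (r1,c4).
row 1 has {H,Be,B}; column 5 has {H,He,Be,B} — only Li is left for (r1,c5).
row 3 has {H,He,Li}; column 1 has {Be} — only B is left for (r3,c1).
row 3 has {H,He,Li,B}; column 3 has {H,He,Li,B} — only Be is left for (r3,c3).
row 4 has {H,He,Be,B}; column 1 has {Be,B} — only Li is left for (r4,c1).
row 5 has {He,Li,Be,B}; column 1 has {Li,Be,B} — only H is left for (r5,c1).
row 1 has {H,Li,Be,B}; column 1 has {H,Li,Be,B} — only He is left for (r1,c1).

He Be B H Li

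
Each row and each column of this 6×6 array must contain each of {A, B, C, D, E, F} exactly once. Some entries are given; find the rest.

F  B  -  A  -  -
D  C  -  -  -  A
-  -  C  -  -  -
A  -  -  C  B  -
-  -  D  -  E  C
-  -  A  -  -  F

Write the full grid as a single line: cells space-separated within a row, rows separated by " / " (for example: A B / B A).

(r1,c3) = E
(r1,c6) = D
(r2,c5) = F
(r4,c3) = F
(r4,c6) = E
(r5,c1) = B
(r5,c4) = F
(r1,c5) = C
(r2,c3) = B
(r2,c4) = E
(r3,c1) = E
(r3,c6) = B
(r4,c2) = D
(r5,c2) = A
(r6,c1) = C
(r6,c2) = E
(r6,c5) = D
(r3,c2) = F
(r3,c4) = D
(r3,c5) = A
(r6,c4) = B

F B E A C D / D C B E F A / E F C D A B / A D F C B E / B A D F E C / C E A B D F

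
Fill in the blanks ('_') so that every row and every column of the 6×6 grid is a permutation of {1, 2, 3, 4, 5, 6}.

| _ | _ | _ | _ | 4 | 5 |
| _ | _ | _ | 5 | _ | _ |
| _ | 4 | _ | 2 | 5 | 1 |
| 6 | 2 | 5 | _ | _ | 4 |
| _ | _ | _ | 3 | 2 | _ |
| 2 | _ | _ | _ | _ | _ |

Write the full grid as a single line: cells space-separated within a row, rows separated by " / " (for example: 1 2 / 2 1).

1 3 2 6 4 5 / 4 6 3 5 1 2 / 3 4 6 2 5 1 / 6 2 5 1 3 4 / 5 1 4 3 2 6 / 2 5 1 4 6 3

(r3,c1): row 3 has {1,2,4,5}; column 1 has {2,6}, so it must be 3.
(r3,c3): row 3 has {1,2,3,4,5}; column 3 has {5}, so it must be 6.
(r4,c4): row 4 has {2,4,5,6}; column 4 has {2,3,5}, so it must be 1.
(r4,c5): row 4 has {1,2,4,5,6}; column 5 has {2,4,5}, so it must be 3.
(r5,c6): row 5 has {2,3}; column 6 has {1,4,5}, so it must be 6.
(r6,c6): row 6 has {2}; column 6 has {1,4,5,6}, so it must be 3.
(r1,c1): row 1 has {4,5}; column 1 has {2,3,6}, so it must be 1.
(r1,c4): row 1 has {1,4,5}; column 4 has {1,2,3,5}, so it must be 6.
(r2,c1): row 2 has {5}; column 1 has {1,2,3,6}, so it must be 4.
(r2,c6): row 2 has {4,5}; column 6 has {1,3,4,5,6}, so it must be 2.
(r5,c1): row 5 has {2,3,6}; column 1 has {1,2,3,4,6}, so it must be 5.
(r5,c2): row 5 has {2,3,5,6}; column 2 has {2,4}, so it must be 1.
(r5,c3): row 5 has {1,2,3,5,6}; column 3 has {5,6}, so it must be 4.
(r6,c3): row 6 has {2,3}; column 3 has {4,5,6}, so it must be 1.
(r6,c4): row 6 has {1,2,3}; column 4 has {1,2,3,5,6}, so it must be 4.
(r6,c5): row 6 has {1,2,3,4}; column 5 has {2,3,4,5}, so it must be 6.
(r1,c2): row 1 has {1,4,5,6}; column 2 has {1,2,4}, so it must be 3.
(r1,c3): row 1 has {1,3,4,5,6}; column 3 has {1,4,5,6}, so it must be 2.
(r2,c2): row 2 has {2,4,5}; column 2 has {1,2,3,4}, so it must be 6.
(r2,c3): row 2 has {2,4,5,6}; column 3 has {1,2,4,5,6}, so it must be 3.
(r2,c5): row 2 has {2,3,4,5,6}; column 5 has {2,3,4,5,6}, so it must be 1.
(r6,c2): row 6 has {1,2,3,4,6}; column 2 has {1,2,3,4,6}, so it must be 5.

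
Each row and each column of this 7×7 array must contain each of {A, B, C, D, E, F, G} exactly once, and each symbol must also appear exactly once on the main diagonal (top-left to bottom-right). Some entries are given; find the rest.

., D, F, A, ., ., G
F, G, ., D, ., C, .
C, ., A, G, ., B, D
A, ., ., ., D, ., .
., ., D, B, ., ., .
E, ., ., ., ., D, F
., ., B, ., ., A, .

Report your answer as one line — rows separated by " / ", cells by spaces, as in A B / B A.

At row 1, column 1: row 1 has {A,D,F,G}; column 1 has {A,C,E,F}; the diagonal has {A,D,G}; that leaves B.
At row 1, column 6: row 1 has {A,B,D,F,G}; column 6 has {A,B,C,D}; that leaves E.
At row 2, column 3: row 2 has {C,D,F,G}; column 3 has {A,B,D,F}; that leaves E.
At row 5, column 1: row 5 has {B,D}; column 1 has {A,B,C,E,F}; that leaves G.
At row 5, column 6: row 5 has {B,D,G}; column 6 has {A,B,C,D,E}; that leaves F.
At row 6, column 4: row 6 has {D,E,F}; column 4 has {A,B,D,G}; that leaves C.
At row 7, column 1: row 7 has {A,B}; column 1 has {A,B,C,E,F,G}; that leaves D.
At row 1, column 5: row 1 has {A,B,D,E,F,G}; column 5 has {D}; that leaves C.
At row 4, column 6: row 4 has {A,D}; column 6 has {A,B,C,D,E,F}; that leaves G.
At row 5, column 5: row 5 has {B,D,F,G}; column 5 has {C,D}; the diagonal has {A,B,D,G}; that leaves E.
At row 6, column 3: row 6 has {C,D,E,F}; column 3 has {A,B,D,E,F}; that leaves G.
At row 7, column 7: row 7 has {A,B,D}; column 7 has {D,F,G}; the diagonal has {A,B,D,E,G}; that leaves C.
At row 3, column 5: row 3 has {A,B,C,D,G}; column 5 has {C,D,E}; that leaves F.
At row 4, column 3: row 4 has {A,D,G}; column 3 has {A,B,D,E,F,G}; that leaves C.
At row 4, column 4: row 4 has {A,C,D,G}; column 4 has {A,B,C,D,G}; the diagonal has {A,B,C,D,E,G}; that leaves F.
At row 5, column 7: row 5 has {B,D,E,F,G}; column 7 has {C,D,F,G}; that leaves A.
At row 7, column 4: row 7 has {A,B,C,D}; column 4 has {A,B,C,D,F,G}; that leaves E.
At row 7, column 5: row 7 has {A,B,C,D,E}; column 5 has {C,D,E,F}; that leaves G.
At row 2, column 7: row 2 has {C,D,E,F,G}; column 7 has {A,C,D,F,G}; that leaves B.
At row 3, column 2: row 3 has {A,B,C,D,F,G}; column 2 has {D,G}; that leaves E.
At row 4, column 2: row 4 has {A,C,D,F,G}; column 2 has {D,E,G}; that leaves B.
At row 4, column 7: row 4 has {A,B,C,D,F,G}; column 7 has {A,B,C,D,F,G}; that leaves E.
At row 5, column 2: row 5 has {A,B,D,E,F,G}; column 2 has {B,D,E,G}; that leaves C.
At row 6, column 2: row 6 has {C,D,E,F,G}; column 2 has {B,C,D,E,G}; that leaves A.
At row 6, column 5: row 6 has {A,C,D,E,F,G}; column 5 has {C,D,E,F,G}; that leaves B.
At row 7, column 2: row 7 has {A,B,C,D,E,G}; column 2 has {A,B,C,D,E,G}; that leaves F.
At row 2, column 5: row 2 has {B,C,D,E,F,G}; column 5 has {B,C,D,E,F,G}; that leaves A.

B D F A C E G / F G E D A C B / C E A G F B D / A B C F D G E / G C D B E F A / E A G C B D F / D F B E G A C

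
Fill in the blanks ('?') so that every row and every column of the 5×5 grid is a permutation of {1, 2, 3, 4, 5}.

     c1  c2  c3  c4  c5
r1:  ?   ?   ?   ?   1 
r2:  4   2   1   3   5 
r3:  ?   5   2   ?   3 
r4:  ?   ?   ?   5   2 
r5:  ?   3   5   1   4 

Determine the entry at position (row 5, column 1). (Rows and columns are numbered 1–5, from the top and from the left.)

Cell (r1,c2): row 1 has {1}; column 2 has {2,3,5} → 4.
Cell (r1,c3): row 1 has {1,4}; column 3 has {1,2,5} → 3.
Cell (r1,c4): row 1 has {1,3,4}; column 4 has {1,3,5} → 2.
Cell (r3,c1): row 3 has {2,3,5}; column 1 has {4} → 1.
Cell (r3,c4): row 3 has {1,2,3,5}; column 4 has {1,2,3,5} → 4.
Cell (r4,c1): row 4 has {2,5}; column 1 has {1,4} → 3.
Cell (r4,c2): row 4 has {2,3,5}; column 2 has {2,3,4,5} → 1.
Cell (r4,c3): row 4 has {1,2,3,5}; column 3 has {1,2,3,5} → 4.
Cell (r5,c1): row 5 has {1,3,4,5}; column 1 has {1,3,4} → 2.

2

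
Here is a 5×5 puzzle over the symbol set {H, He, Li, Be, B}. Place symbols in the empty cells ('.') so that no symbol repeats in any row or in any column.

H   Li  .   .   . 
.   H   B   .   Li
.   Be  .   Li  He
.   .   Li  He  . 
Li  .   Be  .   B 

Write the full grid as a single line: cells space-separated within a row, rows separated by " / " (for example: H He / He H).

H Li He B Be / He H B Be Li / B Be H Li He / Be B Li He H / Li He Be H B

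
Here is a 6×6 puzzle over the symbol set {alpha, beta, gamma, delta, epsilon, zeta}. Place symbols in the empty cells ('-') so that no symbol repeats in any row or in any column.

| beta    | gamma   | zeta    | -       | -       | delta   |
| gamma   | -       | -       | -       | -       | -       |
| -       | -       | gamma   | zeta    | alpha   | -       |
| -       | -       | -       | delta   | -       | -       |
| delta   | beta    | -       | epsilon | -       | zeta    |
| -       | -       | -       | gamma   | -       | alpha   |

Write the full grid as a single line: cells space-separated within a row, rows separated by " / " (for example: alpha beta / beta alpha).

beta gamma zeta alpha epsilon delta / gamma alpha delta beta zeta epsilon / epsilon delta gamma zeta alpha beta / alpha zeta epsilon delta beta gamma / delta beta alpha epsilon gamma zeta / zeta epsilon beta gamma delta alpha

At row 1, column 4: row 1 has {beta,gamma,delta,zeta}; column 4 has {gamma,delta,epsilon,zeta}; that leaves alpha.
At row 1, column 5: row 1 has {alpha,beta,gamma,delta,zeta}; column 5 has {alpha}; that leaves epsilon.
At row 2, column 4: row 2 has {gamma}; column 4 has {alpha,gamma,delta,epsilon,zeta}; that leaves beta.
At row 2, column 6: row 2 has {beta,gamma}; column 6 has {alpha,delta,zeta}; that leaves epsilon.
At row 3, column 1: row 3 has {alpha,gamma,zeta}; column 1 has {beta,gamma,delta}; that leaves epsilon.
At row 3, column 2: row 3 has {alpha,gamma,epsilon,zeta}; column 2 has {beta,gamma}; that leaves delta.
At row 3, column 6: row 3 has {alpha,gamma,delta,epsilon,zeta}; column 6 has {alpha,delta,epsilon,zeta}; that leaves beta.
At row 4, column 6: row 4 has {delta}; column 6 has {alpha,beta,delta,epsilon,zeta}; that leaves gamma.
At row 5, column 3: row 5 has {beta,delta,epsilon,zeta}; column 3 has {gamma,zeta}; that leaves alpha.
At row 5, column 5: row 5 has {alpha,beta,delta,epsilon,zeta}; column 5 has {alpha,epsilon}; that leaves gamma.
At row 6, column 1: row 6 has {alpha,gamma}; column 1 has {beta,gamma,delta,epsilon}; that leaves zeta.
At row 6, column 2: row 6 has {alpha,gamma,zeta}; column 2 has {beta,gamma,delta}; that leaves epsilon.
At row 2, column 3: row 2 has {beta,gamma,epsilon}; column 3 has {alpha,gamma,zeta}; that leaves delta.
At row 2, column 5: row 2 has {beta,gamma,delta,epsilon}; column 5 has {alpha,gamma,epsilon}; that leaves zeta.
At row 4, column 1: row 4 has {gamma,delta}; column 1 has {beta,gamma,delta,epsilon,zeta}; that leaves alpha.
At row 4, column 2: row 4 has {alpha,gamma,delta}; column 2 has {beta,gamma,delta,epsilon}; that leaves zeta.
At row 4, column 5: row 4 has {alpha,gamma,delta,zeta}; column 5 has {alpha,gamma,epsilon,zeta}; that leaves beta.
At row 6, column 3: row 6 has {alpha,gamma,epsilon,zeta}; column 3 has {alpha,gamma,delta,zeta}; that leaves beta.
At row 6, column 5: row 6 has {alpha,beta,gamma,epsilon,zeta}; column 5 has {alpha,beta,gamma,epsilon,zeta}; that leaves delta.
At row 2, column 2: row 2 has {beta,gamma,delta,epsilon,zeta}; column 2 has {beta,gamma,delta,epsilon,zeta}; that leaves alpha.
At row 4, column 3: row 4 has {alpha,beta,gamma,delta,zeta}; column 3 has {alpha,beta,gamma,delta,zeta}; that leaves epsilon.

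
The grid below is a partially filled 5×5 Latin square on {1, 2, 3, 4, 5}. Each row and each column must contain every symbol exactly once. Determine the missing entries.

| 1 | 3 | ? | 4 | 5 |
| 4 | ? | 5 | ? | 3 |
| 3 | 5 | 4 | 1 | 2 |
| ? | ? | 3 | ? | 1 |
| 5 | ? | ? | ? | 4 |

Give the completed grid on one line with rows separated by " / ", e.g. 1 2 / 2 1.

1 3 2 4 5 / 4 1 5 2 3 / 3 5 4 1 2 / 2 4 3 5 1 / 5 2 1 3 4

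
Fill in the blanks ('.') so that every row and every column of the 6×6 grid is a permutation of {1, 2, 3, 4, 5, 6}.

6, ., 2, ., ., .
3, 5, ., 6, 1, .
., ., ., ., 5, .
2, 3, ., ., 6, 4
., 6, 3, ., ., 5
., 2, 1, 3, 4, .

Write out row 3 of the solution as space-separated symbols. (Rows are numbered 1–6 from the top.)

4 1 6 2 5 3

At row 1, column 5: row 1 has {2,6}; column 5 has {1,4,5,6}; that leaves 3.
At row 1, column 6: row 1 has {2,3,6}; column 6 has {4,5}; that leaves 1.
At row 2, column 3: row 2 has {1,3,5,6}; column 3 has {1,2,3}; that leaves 4.
At row 2, column 6: row 2 has {1,3,4,5,6}; column 6 has {1,4,5}; that leaves 2.
At row 3, column 3: row 3 has {5}; column 3 has {1,2,3,4}; that leaves 6.
At row 3, column 6: row 3 has {5,6}; column 6 has {1,2,4,5}; that leaves 3.
At row 4, column 3: row 4 has {2,3,4,6}; column 3 has {1,2,3,4,6}; that leaves 5.
At row 4, column 4: row 4 has {2,3,4,5,6}; column 4 has {3,6}; that leaves 1.
At row 5, column 5: row 5 has {3,5,6}; column 5 has {1,3,4,5,6}; that leaves 2.
At row 6, column 1: row 6 has {1,2,3,4}; column 1 has {2,3,6}; that leaves 5.
At row 6, column 6: row 6 has {1,2,3,4,5}; column 6 has {1,2,3,4,5}; that leaves 6.
At row 1, column 2: row 1 has {1,2,3,6}; column 2 has {2,3,5,6}; that leaves 4.
At row 1, column 4: row 1 has {1,2,3,4,6}; column 4 has {1,3,6}; that leaves 5.
At row 3, column 2: row 3 has {3,5,6}; column 2 has {2,3,4,5,6}; that leaves 1.
At row 5, column 4: row 5 has {2,3,5,6}; column 4 has {1,3,5,6}; that leaves 4.
At row 3, column 1: row 3 has {1,3,5,6}; column 1 has {2,3,5,6}; that leaves 4.
At row 3, column 4: row 3 has {1,3,4,5,6}; column 4 has {1,3,4,5,6}; that leaves 2.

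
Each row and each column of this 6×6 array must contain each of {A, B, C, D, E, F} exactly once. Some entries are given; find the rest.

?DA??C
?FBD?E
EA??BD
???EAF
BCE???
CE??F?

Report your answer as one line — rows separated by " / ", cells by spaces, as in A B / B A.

F D A B E C / A F B D C E / E A F C B D / D B C E A F / B C E F D A / C E D A F B

(r1,c1): row 1 has {A,C,D}; column 1 has {B,C,E}, so it must be F.
(r1,c4): row 1 has {A,C,D,F}; column 4 has {D,E}, so it must be B.
(r1,c5): row 1 has {A,B,C,D,F}; column 5 has {A,B,F}, so it must be E.
(r2,c1): row 2 has {B,D,E,F}; column 1 has {B,C,E,F}, so it must be A.
(r2,c5): row 2 has {A,B,D,E,F}; column 5 has {A,B,E,F}, so it must be C.
(r4,c1): row 4 has {A,E,F}; column 1 has {A,B,C,E,F}, so it must be D.
(r4,c2): row 4 has {A,D,E,F}; column 2 has {A,C,D,E,F}, so it must be B.
(r4,c3): row 4 has {A,B,D,E,F}; column 3 has {A,B,E}, so it must be C.
(r5,c5): row 5 has {B,C,E}; column 5 has {A,B,C,E,F}, so it must be D.
(r5,c6): row 5 has {B,C,D,E}; column 6 has {C,D,E,F}, so it must be A.
(r6,c3): row 6 has {C,E,F}; column 3 has {A,B,C,E}, so it must be D.
(r6,c4): row 6 has {C,D,E,F}; column 4 has {B,D,E}, so it must be A.
(r6,c6): row 6 has {A,C,D,E,F}; column 6 has {A,C,D,E,F}, so it must be B.
(r3,c3): row 3 has {A,B,D,E}; column 3 has {A,B,C,D,E}, so it must be F.
(r3,c4): row 3 has {A,B,D,E,F}; column 4 has {A,B,D,E}, so it must be C.
(r5,c4): row 5 has {A,B,C,D,E}; column 4 has {A,B,C,D,E}, so it must be F.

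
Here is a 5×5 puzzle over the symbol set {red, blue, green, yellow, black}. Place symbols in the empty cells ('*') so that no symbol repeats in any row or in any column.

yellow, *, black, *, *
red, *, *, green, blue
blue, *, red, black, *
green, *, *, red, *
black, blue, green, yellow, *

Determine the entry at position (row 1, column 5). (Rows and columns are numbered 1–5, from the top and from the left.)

At row 1, column 4: row 1 has {yellow,black}; column 4 has {red,green,yellow,black}; that leaves blue.
At row 2, column 3: row 2 has {red,blue,green}; column 3 has {red,green,black}; that leaves yellow.
At row 4, column 3: row 4 has {red,green}; column 3 has {red,green,yellow,black}; that leaves blue.
At row 5, column 5: row 5 has {blue,green,yellow,black}; column 5 has {blue}; that leaves red.
At row 1, column 5: row 1 has {blue,yellow,black}; column 5 has {red,blue}; that leaves green.

green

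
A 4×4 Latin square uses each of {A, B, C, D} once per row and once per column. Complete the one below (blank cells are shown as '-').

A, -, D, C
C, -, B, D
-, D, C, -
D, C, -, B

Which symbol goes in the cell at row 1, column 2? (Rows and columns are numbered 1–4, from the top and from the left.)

At row 1, column 2: row 1 has {A,C,D}; column 2 has {C,D}; that leaves B.

B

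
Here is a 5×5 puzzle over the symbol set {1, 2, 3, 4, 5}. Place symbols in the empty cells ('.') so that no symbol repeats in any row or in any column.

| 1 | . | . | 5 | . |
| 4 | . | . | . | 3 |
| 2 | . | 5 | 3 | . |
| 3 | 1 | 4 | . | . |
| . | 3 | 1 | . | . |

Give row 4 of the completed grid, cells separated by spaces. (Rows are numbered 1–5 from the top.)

3 1 4 2 5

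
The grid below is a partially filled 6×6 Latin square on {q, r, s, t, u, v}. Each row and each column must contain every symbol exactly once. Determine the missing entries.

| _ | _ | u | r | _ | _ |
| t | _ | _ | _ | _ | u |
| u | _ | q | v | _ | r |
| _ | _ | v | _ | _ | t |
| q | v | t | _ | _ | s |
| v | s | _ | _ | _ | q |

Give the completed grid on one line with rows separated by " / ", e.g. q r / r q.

s q u r t v / t r s q v u / u t q v s r / r u v s q t / q v t u r s / v s r t u q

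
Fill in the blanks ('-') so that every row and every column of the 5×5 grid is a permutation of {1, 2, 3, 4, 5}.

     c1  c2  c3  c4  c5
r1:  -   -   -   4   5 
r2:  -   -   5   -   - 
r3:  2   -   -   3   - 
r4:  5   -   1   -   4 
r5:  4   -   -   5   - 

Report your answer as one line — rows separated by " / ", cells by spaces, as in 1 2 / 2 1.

1 2 3 4 5 / 3 4 5 1 2 / 2 5 4 3 1 / 5 3 1 2 4 / 4 1 2 5 3

(r3,c3) = 4
(r3,c5) = 1
(r4,c4) = 2
(r2,c4) = 1
(r3,c2) = 5
(r4,c2) = 3
(r2,c1) = 3
(r2,c5) = 2
(r5,c5) = 3
(r1,c1) = 1
(r1,c2) = 2
(r1,c3) = 3
(r2,c2) = 4
(r5,c2) = 1
(r5,c3) = 2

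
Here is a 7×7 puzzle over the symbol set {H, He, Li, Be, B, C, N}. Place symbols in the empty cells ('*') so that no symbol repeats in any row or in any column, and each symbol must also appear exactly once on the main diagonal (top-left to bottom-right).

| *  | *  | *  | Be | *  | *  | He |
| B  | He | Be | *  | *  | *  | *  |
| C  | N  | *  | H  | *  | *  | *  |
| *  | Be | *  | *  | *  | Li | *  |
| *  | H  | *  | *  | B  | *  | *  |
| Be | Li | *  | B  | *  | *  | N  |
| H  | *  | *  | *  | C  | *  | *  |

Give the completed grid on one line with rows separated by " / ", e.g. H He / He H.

(r3,c3) = Li
(r7,c2) = B
(r7,c7) = Be
(r1,c1) = N
(r1,c2) = C
(r3,c7) = B
(r4,c1) = He
(r4,c4) = C
(r4,c7) = H
(r5,c1) = Li
(r5,c7) = C
(r6,c6) = H
(r1,c6) = B
(r2,c7) = Li
(r4,c5) = N
(r6,c5) = He
(r1,c3) = H
(r1,c5) = Li
(r2,c4) = N
(r2,c5) = H
(r2,c6) = C
(r3,c5) = Be
(r3,c6) = He
(r4,c3) = B
(r5,c4) = He
(r6,c3) = C
(r7,c4) = Li
(r7,c6) = N
(r5,c3) = N
(r5,c6) = Be
(r7,c3) = He

N C H Be Li B He / B He Be N H C Li / C N Li H Be He B / He Be B C N Li H / Li H N He B Be C / Be Li C B He H N / H B He Li C N Be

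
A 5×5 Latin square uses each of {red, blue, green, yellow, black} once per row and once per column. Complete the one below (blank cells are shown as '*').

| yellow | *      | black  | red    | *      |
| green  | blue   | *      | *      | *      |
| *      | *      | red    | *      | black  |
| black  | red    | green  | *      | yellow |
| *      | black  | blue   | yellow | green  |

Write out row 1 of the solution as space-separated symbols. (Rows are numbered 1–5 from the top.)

yellow green black red blue

row 1 has {red,yellow,black}; column 2 has {red,blue,black} — only green is left for (r1,c2).
row 1 has {red,green,yellow,black}; column 5 has {green,yellow,black} — only blue is left for (r1,c5).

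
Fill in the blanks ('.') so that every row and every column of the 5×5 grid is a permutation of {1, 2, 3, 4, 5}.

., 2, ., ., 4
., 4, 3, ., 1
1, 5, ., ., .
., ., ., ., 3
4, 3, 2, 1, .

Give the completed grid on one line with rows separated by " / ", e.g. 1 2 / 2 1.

3 2 1 5 4 / 5 4 3 2 1 / 1 5 4 3 2 / 2 1 5 4 3 / 4 3 2 1 5

row 3 has {1,5}; column 3 has {2,3} — only 4 is left for (r3,c3).
row 3 has {1,4,5}; column 5 has {1,3,4} — only 2 is left for (r3,c5).
row 4 has {3}; column 2 has {2,3,4,5} — only 1 is left for (r4,c2).
row 4 has {1,3}; column 3 has {2,3,4} — only 5 is left for (r4,c3).
row 5 has {1,2,3,4}; column 5 has {1,2,3,4} — only 5 is left for (r5,c5).
row 1 has {2,4}; column 3 has {2,3,4,5} — only 1 is left for (r1,c3).
row 3 has {1,2,4,5}; column 4 has {1} — only 3 is left for (r3,c4).
row 4 has {1,3,5}; column 1 has {1,4} — only 2 is left for (r4,c1).
row 4 has {1,2,3,5}; column 4 has {1,3} — only 4 is left for (r4,c4).
row 1 has {1,2,4}; column 4 has {1,3,4} — only 5 is left for (r1,c4).
row 2 has {1,3,4}; column 1 has {1,2,4} — only 5 is left for (r2,c1).
row 2 has {1,3,4,5}; column 4 has {1,3,4,5} — only 2 is left for (r2,c4).
row 1 has {1,2,4,5}; column 1 has {1,2,4,5} — only 3 is left for (r1,c1).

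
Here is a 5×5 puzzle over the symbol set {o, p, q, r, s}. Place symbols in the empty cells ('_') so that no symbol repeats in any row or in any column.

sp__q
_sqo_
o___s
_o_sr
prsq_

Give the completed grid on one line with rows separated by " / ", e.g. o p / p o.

(r1,c4) = r
(r2,c1) = r
(r2,c5) = p
(r3,c2) = q
(r3,c4) = p
(r4,c1) = q
(r4,c3) = p
(r5,c5) = o
(r1,c3) = o
(r3,c3) = r

s p o r q / r s q o p / o q r p s / q o p s r / p r s q o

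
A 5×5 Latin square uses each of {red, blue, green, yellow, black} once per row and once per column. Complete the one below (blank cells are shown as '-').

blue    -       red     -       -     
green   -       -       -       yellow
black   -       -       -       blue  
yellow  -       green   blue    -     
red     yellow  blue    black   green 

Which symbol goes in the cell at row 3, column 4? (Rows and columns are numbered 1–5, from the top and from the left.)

(r1,c5) = black
(r2,c3) = black
(r2,c4) = red
(r3,c3) = yellow
(r3,c4) = green

green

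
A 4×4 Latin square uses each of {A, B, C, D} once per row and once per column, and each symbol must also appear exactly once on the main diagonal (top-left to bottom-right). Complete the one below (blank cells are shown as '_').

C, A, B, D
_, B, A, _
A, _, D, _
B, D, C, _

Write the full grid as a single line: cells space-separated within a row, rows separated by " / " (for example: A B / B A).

Cell (r2,c1): row 2 has {A,B}; column 1 has {A,B,C} → D.
Cell (r2,c4): row 2 has {A,B,D}; column 4 has {D} → C.
Cell (r3,c2): row 3 has {A,D}; column 2 has {A,B,D} → C.
Cell (r3,c4): row 3 has {A,C,D}; column 4 has {C,D} → B.
Cell (r4,c4): row 4 has {B,C,D}; column 4 has {B,C,D}; the diagonal has {B,C,D} → A.

C A B D / D B A C / A C D B / B D C A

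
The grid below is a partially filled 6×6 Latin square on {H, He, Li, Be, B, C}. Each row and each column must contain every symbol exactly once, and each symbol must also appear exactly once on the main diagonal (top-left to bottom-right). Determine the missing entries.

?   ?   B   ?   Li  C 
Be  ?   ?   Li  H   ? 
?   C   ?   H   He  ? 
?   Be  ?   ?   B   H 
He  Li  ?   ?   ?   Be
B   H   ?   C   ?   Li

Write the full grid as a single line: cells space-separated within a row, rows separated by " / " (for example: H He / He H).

H He B Be Li C / Be B C Li H He / Li C Be H He B / C Be Li He B H / He Li H B C Be / B H He C Be Li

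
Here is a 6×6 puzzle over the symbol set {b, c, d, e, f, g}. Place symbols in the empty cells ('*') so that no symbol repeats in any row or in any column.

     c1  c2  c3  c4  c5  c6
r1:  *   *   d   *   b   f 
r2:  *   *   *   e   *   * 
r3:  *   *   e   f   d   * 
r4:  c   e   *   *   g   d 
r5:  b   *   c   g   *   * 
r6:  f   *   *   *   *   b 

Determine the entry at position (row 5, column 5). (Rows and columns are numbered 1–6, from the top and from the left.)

f

row 1 has {b,d,f}; column 4 has {e,f,g} — only c is left for (r1,c4).
row 3 has {d,e,f}; column 1 has {b,c,f} — only g is left for (r3,c1).
row 3 has {d,e,f,g}; column 6 has {b,d,f} — only c is left for (r3,c6).
row 4 has {c,d,e,g}; column 4 has {c,e,f,g} — only b is left for (r4,c4).
row 5 has {b,c,g}; column 6 has {b,c,d,f} — only e is left for (r5,c6).
row 6 has {b,f}; column 3 has {c,d,e} — only g is left for (r6,c3).
row 6 has {b,f,g}; column 4 has {b,c,e,f,g} — only d is left for (r6,c4).
row 1 has {b,c,d,f}; column 1 has {b,c,f,g} — only e is left for (r1,c1).
row 1 has {b,c,d,e,f}; column 2 has {e} — only g is left for (r1,c2).
row 2 has {e}; column 1 has {b,c,e,f,g} — only d is left for (r2,c1).
row 2 has {d,e}; column 6 has {b,c,d,e,f} — only g is left for (r2,c6).
row 3 has {c,d,e,f,g}; column 2 has {e,g} — only b is left for (r3,c2).
row 4 has {b,c,d,e,g}; column 3 has {c,d,e,g} — only f is left for (r4,c3).
row 5 has {b,c,e,g}; column 5 has {b,d,g} — only f is left for (r5,c5).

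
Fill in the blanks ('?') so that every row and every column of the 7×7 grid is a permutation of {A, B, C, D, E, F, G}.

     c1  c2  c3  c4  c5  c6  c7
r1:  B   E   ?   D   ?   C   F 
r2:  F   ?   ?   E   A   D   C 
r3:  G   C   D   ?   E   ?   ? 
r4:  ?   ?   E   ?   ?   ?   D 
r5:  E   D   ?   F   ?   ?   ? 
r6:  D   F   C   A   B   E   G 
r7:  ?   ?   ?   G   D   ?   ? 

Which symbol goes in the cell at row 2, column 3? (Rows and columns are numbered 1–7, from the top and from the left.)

B

(r1,c5) = G
(r3,c4) = B
(r3,c7) = A
(r4,c4) = C
(r4,c5) = F
(r5,c5) = C
(r5,c7) = B
(r7,c7) = E
(r1,c3) = A
(r3,c6) = F
(r4,c1) = A
(r5,c3) = G
(r5,c6) = A
(r7,c1) = C
(r7,c6) = B
(r2,c3) = B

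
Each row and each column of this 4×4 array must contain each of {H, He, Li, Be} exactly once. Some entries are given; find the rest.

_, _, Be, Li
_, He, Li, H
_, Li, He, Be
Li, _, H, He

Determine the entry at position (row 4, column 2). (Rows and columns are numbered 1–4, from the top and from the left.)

(r1,c2) = H
(r2,c1) = Be
(r3,c1) = H
(r4,c2) = Be

Be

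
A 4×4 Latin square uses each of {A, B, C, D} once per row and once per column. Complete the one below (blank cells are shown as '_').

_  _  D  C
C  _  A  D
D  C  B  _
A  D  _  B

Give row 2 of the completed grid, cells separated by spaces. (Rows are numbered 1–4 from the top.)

(r1,c1) = B
(r1,c2) = A
(r2,c2) = B

C B A D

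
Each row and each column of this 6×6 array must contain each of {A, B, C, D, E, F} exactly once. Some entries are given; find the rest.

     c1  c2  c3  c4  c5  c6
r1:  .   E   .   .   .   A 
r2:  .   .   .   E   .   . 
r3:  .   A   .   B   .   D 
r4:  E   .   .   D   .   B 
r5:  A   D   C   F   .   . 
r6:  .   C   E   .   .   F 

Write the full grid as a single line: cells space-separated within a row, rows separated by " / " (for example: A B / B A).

D E B C F A / F B D E A C / C A F B E D / E F A D C B / A D C F B E / B C E A D F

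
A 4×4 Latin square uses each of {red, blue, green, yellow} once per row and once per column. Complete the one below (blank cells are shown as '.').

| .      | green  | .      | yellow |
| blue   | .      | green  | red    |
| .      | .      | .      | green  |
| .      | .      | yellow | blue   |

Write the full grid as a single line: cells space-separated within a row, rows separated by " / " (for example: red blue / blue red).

red green blue yellow / blue yellow green red / yellow blue red green / green red yellow blue

(r1,c1): row 1 has {green,yellow}; column 1 has {blue}, so it must be red.
(r1,c3): row 1 has {red,green,yellow}; column 3 has {green,yellow}, so it must be blue.
(r2,c2): row 2 has {red,blue,green}; column 2 has {green}, so it must be yellow.
(r3,c1): row 3 has {green}; column 1 has {red,blue}, so it must be yellow.
(r3,c3): row 3 has {green,yellow}; column 3 has {blue,green,yellow}, so it must be red.
(r4,c1): row 4 has {blue,yellow}; column 1 has {red,blue,yellow}, so it must be green.
(r4,c2): row 4 has {blue,green,yellow}; column 2 has {green,yellow}, so it must be red.
(r3,c2): row 3 has {red,green,yellow}; column 2 has {red,green,yellow}, so it must be blue.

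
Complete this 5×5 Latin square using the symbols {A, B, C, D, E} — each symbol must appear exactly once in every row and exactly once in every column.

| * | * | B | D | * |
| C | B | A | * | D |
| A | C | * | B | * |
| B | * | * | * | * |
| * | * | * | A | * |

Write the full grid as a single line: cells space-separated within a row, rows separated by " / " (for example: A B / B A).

E A B D C / C B A E D / A C D B E / B D E C A / D E C A B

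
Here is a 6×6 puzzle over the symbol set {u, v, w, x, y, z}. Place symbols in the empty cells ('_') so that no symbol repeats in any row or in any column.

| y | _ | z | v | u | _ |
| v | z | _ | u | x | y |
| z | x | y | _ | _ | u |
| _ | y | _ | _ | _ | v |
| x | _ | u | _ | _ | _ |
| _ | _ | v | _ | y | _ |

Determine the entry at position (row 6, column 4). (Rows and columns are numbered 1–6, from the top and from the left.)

Cell (r1,c2): row 1 has {u,v,y,z}; column 2 has {x,y,z} → w.
Cell (r1,c6): row 1 has {u,v,w,y,z}; column 6 has {u,v,y} → x.
Cell (r2,c3): row 2 has {u,v,x,y,z}; column 3 has {u,v,y,z} → w.
Cell (r3,c4): row 3 has {u,x,y,z}; column 4 has {u,v} → w.
Cell (r3,c5): row 3 has {u,w,x,y,z}; column 5 has {u,x,y} → v.
Cell (r4,c3): row 4 has {v,y}; column 3 has {u,v,w,y,z} → x.
Cell (r4,c4): row 4 has {v,x,y}; column 4 has {u,v,w} → z.
Cell (r4,c5): row 4 has {v,x,y,z}; column 5 has {u,v,x,y} → w.
Cell (r5,c2): row 5 has {u,x}; column 2 has {w,x,y,z} → v.
Cell (r5,c4): row 5 has {u,v,x}; column 4 has {u,v,w,z} → y.
Cell (r5,c5): row 5 has {u,v,x,y}; column 5 has {u,v,w,x,y} → z.
Cell (r5,c6): row 5 has {u,v,x,y,z}; column 6 has {u,v,x,y} → w.
Cell (r6,c2): row 6 has {v,y}; column 2 has {v,w,x,y,z} → u.
Cell (r6,c4): row 6 has {u,v,y}; column 4 has {u,v,w,y,z} → x.

x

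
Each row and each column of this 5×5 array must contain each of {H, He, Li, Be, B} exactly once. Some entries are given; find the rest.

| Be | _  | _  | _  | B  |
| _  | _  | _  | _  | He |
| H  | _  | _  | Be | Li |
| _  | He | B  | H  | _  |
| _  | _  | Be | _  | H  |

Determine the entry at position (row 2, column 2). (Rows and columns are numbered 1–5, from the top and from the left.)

(r3,c2) = B
(r3,c3) = He
(r4,c1) = Li
(r4,c5) = Be
(r5,c2) = Li
(r1,c2) = H
(r1,c3) = Li
(r1,c4) = He
(r2,c1) = B
(r2,c2) = Be

Be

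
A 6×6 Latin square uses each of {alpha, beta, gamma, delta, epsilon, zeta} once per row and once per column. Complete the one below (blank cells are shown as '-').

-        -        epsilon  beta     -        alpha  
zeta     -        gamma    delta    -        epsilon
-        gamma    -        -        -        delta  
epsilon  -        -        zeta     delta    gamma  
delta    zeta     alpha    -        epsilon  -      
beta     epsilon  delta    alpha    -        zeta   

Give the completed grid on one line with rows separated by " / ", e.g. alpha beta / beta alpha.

gamma delta epsilon beta zeta alpha / zeta beta gamma delta alpha epsilon / alpha gamma zeta epsilon beta delta / epsilon alpha beta zeta delta gamma / delta zeta alpha gamma epsilon beta / beta epsilon delta alpha gamma zeta

(r1,c1) = gamma
(r1,c2) = delta
(r1,c5) = zeta
(r3,c1) = alpha
(r3,c4) = epsilon
(r3,c5) = beta
(r4,c3) = beta
(r5,c4) = gamma
(r5,c6) = beta
(r6,c5) = gamma
(r2,c5) = alpha
(r3,c3) = zeta
(r4,c2) = alpha
(r2,c2) = beta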